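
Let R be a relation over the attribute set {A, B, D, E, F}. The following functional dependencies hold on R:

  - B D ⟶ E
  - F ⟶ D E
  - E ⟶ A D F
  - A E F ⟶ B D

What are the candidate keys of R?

{E}⁺: E→ADF adds A, D, F; AEF→BD adds B → {A, B, D, E, F}.
{F}⁺: F→DE adds D, E; E→ADF adds A; AEF→BD adds B → {A, B, D, E, F}.
{B, D}⁺: BD→E adds E; E→ADF adds A, F → {A, B, D, E, F}. Minimal: {D}⁺ = {D}; {B}⁺ = {B} — none reach the full schema.
Any other superkey contains one of these as a subset, so there are no further candidate keys.

(E), (F), (B, D)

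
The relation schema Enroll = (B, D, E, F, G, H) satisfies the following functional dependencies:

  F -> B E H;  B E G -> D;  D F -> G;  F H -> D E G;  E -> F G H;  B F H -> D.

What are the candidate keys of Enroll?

{E}⁺: E→FGH adds F, G, H; F→BEH adds B; BEG→D adds D → {B, D, E, F, G, H}.
{F}⁺: F→BEH adds B, E, H; FH→DEG adds D, G → {B, D, E, F, G, H}.
Any other superkey contains one of these as a subset, so there are no further candidate keys.

E, F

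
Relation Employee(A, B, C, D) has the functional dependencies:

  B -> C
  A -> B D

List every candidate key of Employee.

(A)

Attribute A never appears on the right-hand side of any dependency, so A must belong to every candidate key.
{A}⁺ = {A, B, C, D}, which is all of the schema, so {A} is the only candidate key.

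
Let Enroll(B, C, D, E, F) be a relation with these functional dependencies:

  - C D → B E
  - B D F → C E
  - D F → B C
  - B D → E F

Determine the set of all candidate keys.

Attribute D never appears on the right-hand side of any dependency, so D must belong to every candidate key.
{D}⁺ = {D}, which is not all of the schema, so we must add further attributes.
{B, D}⁺: BD→EF adds E, F; BDF→CE adds C → {B, C, D, E, F}. Minimal: {D}⁺ = {D}; {B}⁺ = {B} — none reach the full schema.
{C, D}⁺: CD→BE adds B, E; BD→EF adds F → {B, C, D, E, F}. Minimal: {D}⁺ = {D}; {C}⁺ = {C} — none reach the full schema.
{D, F}⁺: DF→BC adds B, C; BD→EF adds E → {B, C, D, E, F}. Minimal: {F}⁺ = {F}; {D}⁺ = {D} — none reach the full schema.
Any other superkey contains one of these as a subset, so there are no further candidate keys.

BD, CD, DF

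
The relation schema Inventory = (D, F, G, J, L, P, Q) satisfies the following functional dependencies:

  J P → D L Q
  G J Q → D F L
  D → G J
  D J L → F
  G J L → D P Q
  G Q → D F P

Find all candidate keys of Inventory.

{D, L}⁺: D→GJ adds G, J; DJL→F adds F; GJL→DPQ adds P, Q → {D, F, G, J, L, P, Q}. Minimal: {L}⁺ = {L}; {D}⁺ = {D, G, J} — none reach the full schema.
{D, P}⁺: D→GJ adds G, J; JP→DLQ adds L, Q; GJQ→DFL adds F → {D, F, G, J, L, P, Q}. Minimal: {P}⁺ = {P}; {D}⁺ = {D, G, J} — none reach the full schema.
{D, Q}⁺: D→GJ adds G, J; GQ→DFP adds F, P; JP→DLQ adds L → {D, F, G, J, L, P, Q}. Minimal: {Q}⁺ = {Q}; {D}⁺ = {D, G, J} — none reach the full schema.
{G, Q}⁺: GQ→DFP adds D, F, P; D→GJ adds J; JP→DLQ adds L → {D, F, G, J, L, P, Q}. Minimal: {Q}⁺ = {Q}; {G}⁺ = {G} — none reach the full schema.
{J, P}⁺: JP→DLQ adds D, L, Q; D→GJ adds G; DJL→F adds F → {D, F, G, J, L, P, Q}. Minimal: {P}⁺ = {P}; {J}⁺ = {J} — none reach the full schema.
{G, J, L}⁺: GJL→DPQ adds D, P, Q; GQ→DFP adds F → {D, F, G, J, L, P, Q}. Minimal: {J, L}⁺ = {J, L}; {G, L}⁺ = {G, L}; {G, J}⁺ = {G, J} — none reach the full schema.

(D, L), (D, P), (D, Q), (G, Q), (J, P), (G, J, L)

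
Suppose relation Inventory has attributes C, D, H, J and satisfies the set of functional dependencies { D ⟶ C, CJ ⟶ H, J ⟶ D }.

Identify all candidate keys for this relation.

J

Attribute J never appears on the right-hand side of any dependency, so J must belong to every candidate key.
{J}⁺ = {C, D, H, J}, which is all of the schema, so {J} is the only candidate key.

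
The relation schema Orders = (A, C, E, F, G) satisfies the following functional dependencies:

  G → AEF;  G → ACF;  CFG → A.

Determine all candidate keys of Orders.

(G)

Attribute G never appears on the right-hand side of any dependency, so G must belong to every candidate key.
{G}⁺ = {A, C, E, F, G}, which is all of the schema, so {G} is the only candidate key.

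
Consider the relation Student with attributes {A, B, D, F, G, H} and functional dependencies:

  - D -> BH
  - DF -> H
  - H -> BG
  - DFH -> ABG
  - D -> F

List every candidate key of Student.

(D)

Attribute D never appears on the right-hand side of any dependency, so D must belong to every candidate key.
{D}⁺ = {A, B, D, F, G, H}, which is all of the schema, so {D} is the only candidate key.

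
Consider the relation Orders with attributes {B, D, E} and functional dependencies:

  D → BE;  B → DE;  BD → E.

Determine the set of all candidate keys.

{B}⁺: B→DE adds D, E → {B, D, E}.
{D}⁺: D→BE adds B, E → {B, D, E}.
Any other superkey contains one of these as a subset, so there are no further candidate keys.

(B); (D)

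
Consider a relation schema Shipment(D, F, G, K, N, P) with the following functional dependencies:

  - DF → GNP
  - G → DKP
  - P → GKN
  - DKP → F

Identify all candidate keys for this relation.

{G}, {P}, {D, F}

{G}⁺: G→DKP adds D, K, P; P→GKN adds N; DKP→F adds F → {D, F, G, K, N, P}.
{P}⁺: P→GKN adds G, K, N; G→DKP adds D; DKP→F adds F → {D, F, G, K, N, P}.
{D, F}⁺: DF→GNP adds G, N, P; G→DKP adds K → {D, F, G, K, N, P}. Minimal: {F}⁺ = {F}; {D}⁺ = {D} — none reach the full schema.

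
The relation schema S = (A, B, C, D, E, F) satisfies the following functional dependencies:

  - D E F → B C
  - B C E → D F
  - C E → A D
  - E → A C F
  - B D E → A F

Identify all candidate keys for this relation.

Attribute E never appears on the right-hand side of any dependency, so E must belong to every candidate key.
{E}⁺ = {A, B, C, D, E, F}, which is all of the schema, so {E} is the only candidate key.

E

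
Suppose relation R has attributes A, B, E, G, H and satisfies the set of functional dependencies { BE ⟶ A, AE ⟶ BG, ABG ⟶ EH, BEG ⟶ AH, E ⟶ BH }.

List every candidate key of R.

{E}⁺: E→BH adds B, H; BE→A adds A; AE→BG adds G → {A, B, E, G, H}.
{A, B, G}⁺: ABG→EH adds E, H → {A, B, E, G, H}. Minimal: {B, G}⁺ = {B, G}; {A, G}⁺ = {A, G}; {A, B}⁺ = {A, B} — none reach the full schema.
Any other superkey contains one of these as a subset, so there are no further candidate keys.

(E), (A, B, G)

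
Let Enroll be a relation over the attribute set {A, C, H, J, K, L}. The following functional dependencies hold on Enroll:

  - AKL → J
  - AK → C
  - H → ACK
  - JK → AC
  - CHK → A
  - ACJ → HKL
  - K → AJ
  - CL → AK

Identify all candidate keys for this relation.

(H), (K), (C, L), (A, C, J)

{H}⁺: H→ACK adds A, C, K; K→AJ adds J; ACJ→HKL adds L → {A, C, H, J, K, L}.
{K}⁺: K→AJ adds A, J; AK→C adds C; ACJ→HKL adds H, L → {A, C, H, J, K, L}.
{C, L}⁺: CL→AK adds A, K; AKL→J adds J; ACJ→HKL adds H → {A, C, H, J, K, L}. Minimal: {L}⁺ = {L}; {C}⁺ = {C} — none reach the full schema.
{A, C, J}⁺: ACJ→HKL adds H, K, L → {A, C, H, J, K, L}. Minimal: {C, J}⁺ = {C, J}; {A, J}⁺ = {A, J}; {A, C}⁺ = {A, C} — none reach the full schema.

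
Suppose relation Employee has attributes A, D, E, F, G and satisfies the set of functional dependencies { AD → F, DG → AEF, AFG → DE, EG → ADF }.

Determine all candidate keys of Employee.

(D, G), (E, G), (A, F, G)

Attribute G never appears on the right-hand side of any dependency, so G must belong to every candidate key.
{G}⁺ = {G}, which is not all of the schema, so we must add further attributes.
{D, G}⁺: DG→AEF adds A, E, F → {A, D, E, F, G}. Minimal: {G}⁺ = {G}; {D}⁺ = {D} — none reach the full schema.
{E, G}⁺: EG→ADF adds A, D, F → {A, D, E, F, G}. Minimal: {G}⁺ = {G}; {E}⁺ = {E} — none reach the full schema.
{A, F, G}⁺: AFG→DE adds D, E → {A, D, E, F, G}. Minimal: {F, G}⁺ = {F, G}; {A, G}⁺ = {A, G}; {A, F}⁺ = {A, F} — none reach the full schema.
Any other superkey contains one of these as a subset, so there are no further candidate keys.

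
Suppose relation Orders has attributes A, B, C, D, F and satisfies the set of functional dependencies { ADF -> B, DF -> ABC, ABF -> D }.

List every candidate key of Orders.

{D, F}, {A, B, F}

Attribute F never appears on the right-hand side of any dependency, so F must belong to every candidate key.
{F}⁺ = {F}, which is not all of the schema, so we must add further attributes.
{D, F}⁺: DF→ABC adds A, B, C → {A, B, C, D, F}. Minimal: {F}⁺ = {F}; {D}⁺ = {D} — none reach the full schema.
{A, B, F}⁺: ABF→D adds D; DF→ABC adds C → {A, B, C, D, F}. Minimal: {B, F}⁺ = {B, F}; {A, F}⁺ = {A, F}; {A, B}⁺ = {A, B} — none reach the full schema.
Any other superkey contains one of these as a subset, so there are no further candidate keys.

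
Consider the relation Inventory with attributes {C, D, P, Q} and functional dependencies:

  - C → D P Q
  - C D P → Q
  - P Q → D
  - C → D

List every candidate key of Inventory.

C

{C}⁺: C→DPQ adds D, P, Q → {C, D, P, Q}.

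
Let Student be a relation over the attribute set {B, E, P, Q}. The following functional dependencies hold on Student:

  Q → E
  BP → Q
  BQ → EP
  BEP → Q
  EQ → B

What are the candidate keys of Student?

{Q}⁺: Q→E adds E; EQ→B adds B; BQ→EP adds P → {B, E, P, Q}.
{B, P}⁺: BP→Q adds Q; BQ→EP adds E → {B, E, P, Q}. Minimal: {P}⁺ = {P}; {B}⁺ = {B} — none reach the full schema.
Any other superkey contains one of these as a subset, so there are no further candidate keys.

{Q}, {B, P}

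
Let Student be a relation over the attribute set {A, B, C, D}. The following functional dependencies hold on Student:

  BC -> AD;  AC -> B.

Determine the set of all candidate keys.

AC; BC

Attribute C never appears on the right-hand side of any dependency, so C must belong to every candidate key.
{C}⁺ = {C}, which is not all of the schema, so we must add further attributes.
{A, C}⁺: AC→B adds B; BC→AD adds D → {A, B, C, D}. Minimal: {C}⁺ = {C}; {A}⁺ = {A} — none reach the full schema.
{B, C}⁺: BC→AD adds A, D → {A, B, C, D}. Minimal: {C}⁺ = {C}; {B}⁺ = {B} — none reach the full schema.
Any other superkey contains one of these as a subset, so there are no further candidate keys.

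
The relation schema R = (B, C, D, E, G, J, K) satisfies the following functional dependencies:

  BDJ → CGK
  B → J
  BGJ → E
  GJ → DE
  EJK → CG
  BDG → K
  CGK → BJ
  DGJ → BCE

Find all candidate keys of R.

{B, D}⁺: B→J adds J; BDJ→CGK adds C, G, K; BGJ→E adds E → {B, C, D, E, G, J, K}.
{B, G}⁺: B→J adds J; BGJ→E adds E; GJ→DE adds D; BDG→K adds K; DGJ→BCE adds C → {B, C, D, E, G, J, K}.
{G, J}⁺: GJ→DE adds D, E; DGJ→BCE adds B, C; BDJ→CGK adds K → {B, C, D, E, G, J, K}.
{B, E, K}⁺: B→J adds J; EJK→CG adds C, G; GJ→DE adds D → {B, C, D, E, G, J, K}.
{C, G, K}⁺: CGK→BJ adds B, J; BGJ→E adds E; GJ→DE adds D → {B, C, D, E, G, J, K}.
{E, J, K}⁺: EJK→CG adds C, G; CGK→BJ adds B; GJ→DE adds D → {B, C, D, E, G, J, K}.

(B, D); (B, G); (G, J); (B, E, K); (C, G, K); (E, J, K)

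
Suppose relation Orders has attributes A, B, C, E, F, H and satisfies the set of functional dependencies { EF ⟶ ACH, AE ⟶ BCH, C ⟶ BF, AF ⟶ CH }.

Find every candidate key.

Attribute E never appears on the right-hand side of any dependency, so E must belong to every candidate key.
{E}⁺ = {E}, which is not all of the schema, so we must add further attributes.
{A, E}⁺: AE→BCH adds B, C, H; C→BF adds F → {A, B, C, E, F, H}.
{C, E}⁺: C→BF adds B, F; EF→ACH adds A, H → {A, B, C, E, F, H}.
{E, F}⁺: EF→ACH adds A, C, H; AE→BCH adds B → {A, B, C, E, F, H}.

AE, CE, EF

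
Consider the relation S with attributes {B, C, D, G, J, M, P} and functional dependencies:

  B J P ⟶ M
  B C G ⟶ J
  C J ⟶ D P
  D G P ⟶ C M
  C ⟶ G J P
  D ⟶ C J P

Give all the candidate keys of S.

Attribute B never appears on the right-hand side of any dependency, so B must belong to every candidate key.
{B}⁺ = {B}, which is not all of the schema, so we must add further attributes.
{B, C}⁺: C→GJP adds G, J, P; BJP→M adds M; CJ→DP adds D → {B, C, D, G, J, M, P}. Minimal: {C}⁺ = {C, D, G, J, M, P}; {B}⁺ = {B} — none reach the full schema.
{B, D}⁺: D→CJP adds C, J, P; BJP→M adds M; C→GJP adds G → {B, C, D, G, J, M, P}. Minimal: {D}⁺ = {C, D, G, J, M, P}; {B}⁺ = {B} — none reach the full schema.

BC; BD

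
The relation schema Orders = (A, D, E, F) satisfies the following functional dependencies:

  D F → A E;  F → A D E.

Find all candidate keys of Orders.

Attribute F never appears on the right-hand side of any dependency, so F must belong to every candidate key.
{F}⁺ = {A, D, E, F}, which is all of the schema, so {F} is the only candidate key.

(F)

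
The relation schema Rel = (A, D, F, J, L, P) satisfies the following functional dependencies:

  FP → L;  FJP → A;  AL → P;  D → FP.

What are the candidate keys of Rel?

DJ

Attributes D, J never appear on any right-hand side, so every candidate key must contain {D, J}.
{D, J}⁺ = {A, D, F, J, L, P}, which is all of the schema, so {D, J} is the only candidate key.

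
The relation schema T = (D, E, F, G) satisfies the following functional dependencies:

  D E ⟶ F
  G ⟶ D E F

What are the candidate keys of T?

{G}

Attribute G never appears on the right-hand side of any dependency, so G must belong to every candidate key.
{G}⁺ = {D, E, F, G}, which is all of the schema, so {G} is the only candidate key.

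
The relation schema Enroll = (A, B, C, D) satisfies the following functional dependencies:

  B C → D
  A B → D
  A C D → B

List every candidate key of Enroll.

(A, B, C), (A, C, D)

Attributes A, C never appear on any right-hand side, so every candidate key must contain {A, C}.
{A, C}⁺ = {A, C}, which is not all of the schema, so we must add further attributes.
{A, B, C}⁺: BC→D adds D → {A, B, C, D}. Minimal: {B, C}⁺ = {B, C, D}; {A, C}⁺ = {A, C}; {A, B}⁺ = {A, B, D} — none reach the full schema.
{A, C, D}⁺: ACD→B adds B → {A, B, C, D}. Minimal: {C, D}⁺ = {C, D}; {A, D}⁺ = {A, D}; {A, C}⁺ = {A, C} — none reach the full schema.
Any other superkey contains one of these as a subset, so there are no further candidate keys.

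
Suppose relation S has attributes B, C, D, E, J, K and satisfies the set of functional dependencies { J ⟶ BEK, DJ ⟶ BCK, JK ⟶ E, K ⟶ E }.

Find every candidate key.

Attributes D, J never appear on any right-hand side, so every candidate key must contain {D, J}.
{D, J}⁺ = {B, C, D, E, J, K}, which is all of the schema, so {D, J} is the only candidate key.

DJ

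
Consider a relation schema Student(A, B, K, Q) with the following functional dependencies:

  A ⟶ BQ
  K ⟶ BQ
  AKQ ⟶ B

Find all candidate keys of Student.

{A, K}

Attributes A, K never appear on any right-hand side, so every candidate key must contain {A, K}.
{A, K}⁺ = {A, B, K, Q}, which is all of the schema, so {A, K} is the only candidate key.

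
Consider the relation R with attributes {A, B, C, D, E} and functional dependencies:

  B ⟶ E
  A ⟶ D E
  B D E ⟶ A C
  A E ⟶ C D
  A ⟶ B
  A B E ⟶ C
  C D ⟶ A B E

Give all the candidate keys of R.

{A}⁺: A→DE adds D, E; AE→CD adds C; A→B adds B → {A, B, C, D, E}.
{B, D}⁺: B→E adds E; BDE→AC adds A, C → {A, B, C, D, E}. Minimal: {D}⁺ = {D}; {B}⁺ = {B, E} — none reach the full schema.
{C, D}⁺: CD→ABE adds A, B, E → {A, B, C, D, E}. Minimal: {D}⁺ = {D}; {C}⁺ = {C} — none reach the full schema.

{A}, {B, D}, {C, D}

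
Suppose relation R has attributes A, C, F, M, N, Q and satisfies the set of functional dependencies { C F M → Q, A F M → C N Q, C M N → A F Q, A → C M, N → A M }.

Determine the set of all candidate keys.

{N}⁺: N→AM adds A, M; A→CM adds C; CMN→AFQ adds F, Q → {A, C, F, M, N, Q}.
{A, F}⁺: A→CM adds C, M; CFM→Q adds Q; AFM→CNQ adds N → {A, C, F, M, N, Q}. Minimal: {F}⁺ = {F}; {A}⁺ = {A, C, M} — none reach the full schema.

N, AF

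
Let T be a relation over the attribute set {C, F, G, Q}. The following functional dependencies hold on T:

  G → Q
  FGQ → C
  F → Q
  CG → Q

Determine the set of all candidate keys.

{F, G}

Attributes F, G never appear on any right-hand side, so every candidate key must contain {F, G}.
{F, G}⁺ = {C, F, G, Q}, which is all of the schema, so {F, G} is the only candidate key.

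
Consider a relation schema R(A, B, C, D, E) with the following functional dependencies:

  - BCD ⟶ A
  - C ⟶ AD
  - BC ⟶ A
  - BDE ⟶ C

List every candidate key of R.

(B, C, E), (B, D, E)

Attributes B, E never appear on any right-hand side, so every candidate key must contain {B, E}.
{B, E}⁺ = {B, E}, which is not all of the schema, so we must add further attributes.
{B, C, E}⁺: C→AD adds A, D → {A, B, C, D, E}. Minimal: {C, E}⁺ = {A, C, D, E}; {B, E}⁺ = {B, E}; {B, C}⁺ = {A, B, C, D} — none reach the full schema.
{B, D, E}⁺: BDE→C adds C; BCD→A adds A → {A, B, C, D, E}. Minimal: {D, E}⁺ = {D, E}; {B, E}⁺ = {B, E}; {B, D}⁺ = {B, D} — none reach the full schema.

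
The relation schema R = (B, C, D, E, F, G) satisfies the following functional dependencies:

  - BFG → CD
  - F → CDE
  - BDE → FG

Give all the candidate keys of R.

Attribute B never appears on the right-hand side of any dependency, so B must belong to every candidate key.
{B}⁺ = {B}, which is not all of the schema, so we must add further attributes.
{B, F}⁺: F→CDE adds C, D, E; BDE→FG adds G → {B, C, D, E, F, G}.
{B, D, E}⁺: BDE→FG adds F, G; BFG→CD adds C → {B, C, D, E, F, G}.

(B, F); (B, D, E)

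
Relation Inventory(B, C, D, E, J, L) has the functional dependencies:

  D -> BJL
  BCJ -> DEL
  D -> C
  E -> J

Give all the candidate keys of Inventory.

{D}⁺: D→BJL adds B, J, L; D→C adds C; BCJ→DEL adds E → {B, C, D, E, J, L}.
{B, C, E}⁺: E→J adds J; BCJ→DEL adds D, L → {B, C, D, E, J, L}.
{B, C, J}⁺: BCJ→DEL adds D, E, L → {B, C, D, E, J, L}.

{D}, {B, C, E}, {B, C, J}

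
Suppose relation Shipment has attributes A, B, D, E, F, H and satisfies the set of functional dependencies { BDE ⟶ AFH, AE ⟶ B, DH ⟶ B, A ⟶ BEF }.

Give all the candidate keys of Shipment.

Attribute D never appears on the right-hand side of any dependency, so D must belong to every candidate key.
{D}⁺ = {D}, which is not all of the schema, so we must add further attributes.
{A, D}⁺: A→BEF adds B, E, F; BDE→AFH adds H → {A, B, D, E, F, H}. Minimal: {D}⁺ = {D}; {A}⁺ = {A, B, E, F} — none reach the full schema.
{B, D, E}⁺: BDE→AFH adds A, F, H → {A, B, D, E, F, H}. Minimal: {D, E}⁺ = {D, E}; {B, E}⁺ = {B, E}; {B, D}⁺ = {B, D} — none reach the full schema.
{D, E, H}⁺: DH→B adds B; BDE→AFH adds A, F → {A, B, D, E, F, H}. Minimal: {E, H}⁺ = {E, H}; {D, H}⁺ = {B, D, H}; {D, E}⁺ = {D, E} — none reach the full schema.
Any other superkey contains one of these as a subset, so there are no further candidate keys.

{A, D}; {B, D, E}; {D, E, H}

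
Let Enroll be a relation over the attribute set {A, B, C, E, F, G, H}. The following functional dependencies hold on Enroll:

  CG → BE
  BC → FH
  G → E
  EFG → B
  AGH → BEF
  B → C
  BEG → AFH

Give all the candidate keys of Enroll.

Attribute G never appears on the right-hand side of any dependency, so G must belong to every candidate key.
{G}⁺ = {E, G}, which is not all of the schema, so we must add further attributes.
{B, G}⁺: G→E adds E; B→C adds C; BEG→AFH adds A, F, H → {A, B, C, E, F, G, H}.
{C, G}⁺: CG→BE adds B, E; BC→FH adds F, H; BEG→AFH adds A → {A, B, C, E, F, G, H}.
{F, G}⁺: G→E adds E; EFG→B adds B; B→C adds C; BEG→AFH adds A, H → {A, B, C, E, F, G, H}.
{A, G, H}⁺: G→E adds E; AGH→BEF adds B, F; B→C adds C → {A, B, C, E, F, G, H}.

BG, CG, FG, AGH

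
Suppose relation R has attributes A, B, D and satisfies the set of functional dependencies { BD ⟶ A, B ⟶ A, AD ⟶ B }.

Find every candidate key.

Attribute D never appears on the right-hand side of any dependency, so D must belong to every candidate key.
{D}⁺ = {D}, which is not all of the schema, so we must add further attributes.
{A, D}⁺: AD→B adds B → {A, B, D}.
{B, D}⁺: BD→A adds A → {A, B, D}.

AD, BD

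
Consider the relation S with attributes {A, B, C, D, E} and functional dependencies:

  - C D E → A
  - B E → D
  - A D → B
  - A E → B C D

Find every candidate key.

Attribute E never appears on the right-hand side of any dependency, so E must belong to every candidate key.
{E}⁺ = {E}, which is not all of the schema, so we must add further attributes.
{A, E}⁺: AE→BCD adds B, C, D → {A, B, C, D, E}.
{B, C, E}⁺: BE→D adds D; CDE→A adds A → {A, B, C, D, E}.
{C, D, E}⁺: CDE→A adds A; AD→B adds B → {A, B, C, D, E}.
Any other superkey contains one of these as a subset, so there are no further candidate keys.

(A, E); (B, C, E); (C, D, E)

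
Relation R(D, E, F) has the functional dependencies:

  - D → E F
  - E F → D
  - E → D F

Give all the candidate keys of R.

D, E

{D}⁺: D→EF adds E, F → {D, E, F}.
{E}⁺: E→DF adds D, F → {D, E, F}.
Any other superkey contains one of these as a subset, so there are no further candidate keys.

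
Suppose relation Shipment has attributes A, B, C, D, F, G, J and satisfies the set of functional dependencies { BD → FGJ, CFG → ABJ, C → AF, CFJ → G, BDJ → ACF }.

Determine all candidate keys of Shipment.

(B, D); (C, D, G); (C, D, J)

Attribute D never appears on the right-hand side of any dependency, so D must belong to every candidate key.
{D}⁺ = {D}, which is not all of the schema, so we must add further attributes.
{B, D}⁺: BD→FGJ adds F, G, J; BDJ→ACF adds A, C → {A, B, C, D, F, G, J}. Minimal: {D}⁺ = {D}; {B}⁺ = {B} — none reach the full schema.
{C, D, G}⁺: C→AF adds A, F; CFG→ABJ adds B, J → {A, B, C, D, F, G, J}. Minimal: {D, G}⁺ = {D, G}; {C, G}⁺ = {A, B, C, F, G, J}; {C, D}⁺ = {A, C, D, F} — none reach the full schema.
{C, D, J}⁺: C→AF adds A, F; CFJ→G adds G; CFG→ABJ adds B → {A, B, C, D, F, G, J}. Minimal: {D, J}⁺ = {D, J}; {C, J}⁺ = {A, B, C, F, G, J}; {C, D}⁺ = {A, C, D, F} — none reach the full schema.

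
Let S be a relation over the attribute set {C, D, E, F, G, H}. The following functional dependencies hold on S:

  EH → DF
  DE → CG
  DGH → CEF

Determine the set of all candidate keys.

(E, H), (D, G, H)

Attribute H never appears on the right-hand side of any dependency, so H must belong to every candidate key.
{H}⁺ = {H}, which is not all of the schema, so we must add further attributes.
{E, H}⁺: EH→DF adds D, F; DE→CG adds C, G → {C, D, E, F, G, H}. Minimal: {H}⁺ = {H}; {E}⁺ = {E} — none reach the full schema.
{D, G, H}⁺: DGH→CEF adds C, E, F → {C, D, E, F, G, H}. Minimal: {G, H}⁺ = {G, H}; {D, H}⁺ = {D, H}; {D, G}⁺ = {D, G} — none reach the full schema.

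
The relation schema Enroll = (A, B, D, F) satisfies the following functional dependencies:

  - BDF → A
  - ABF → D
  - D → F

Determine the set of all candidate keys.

Attribute B never appears on the right-hand side of any dependency, so B must belong to every candidate key.
{B}⁺ = {B}, which is not all of the schema, so we must add further attributes.
{B, D}⁺: D→F adds F; BDF→A adds A → {A, B, D, F}.
{A, B, F}⁺: ABF→D adds D → {A, B, D, F}.

(B, D), (A, B, F)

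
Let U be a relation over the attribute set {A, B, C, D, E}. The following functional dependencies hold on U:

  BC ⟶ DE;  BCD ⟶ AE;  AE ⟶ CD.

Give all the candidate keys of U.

(B, C); (A, B, E)

Attribute B never appears on the right-hand side of any dependency, so B must belong to every candidate key.
{B}⁺ = {B}, which is not all of the schema, so we must add further attributes.
{B, C}⁺: BC→DE adds D, E; BCD→AE adds A → {A, B, C, D, E}.
{A, B, E}⁺: AE→CD adds C, D → {A, B, C, D, E}.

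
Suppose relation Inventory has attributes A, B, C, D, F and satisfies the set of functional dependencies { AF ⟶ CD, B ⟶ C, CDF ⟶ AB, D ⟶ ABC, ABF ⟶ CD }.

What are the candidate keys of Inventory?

{A, F}, {D, F}

Attribute F never appears on the right-hand side of any dependency, so F must belong to every candidate key.
{F}⁺ = {F}, which is not all of the schema, so we must add further attributes.
{A, F}⁺: AF→CD adds C, D; CDF→AB adds B → {A, B, C, D, F}.
{D, F}⁺: D→ABC adds A, B, C → {A, B, C, D, F}.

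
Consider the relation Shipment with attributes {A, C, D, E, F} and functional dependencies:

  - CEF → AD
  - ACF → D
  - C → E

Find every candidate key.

{C, F}

Attributes C, F never appear on any right-hand side, so every candidate key must contain {C, F}.
{C, F}⁺ = {A, C, D, E, F}, which is all of the schema, so {C, F} is the only candidate key.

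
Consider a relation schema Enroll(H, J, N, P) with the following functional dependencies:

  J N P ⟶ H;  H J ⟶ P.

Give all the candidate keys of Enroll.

{H, J, N}⁺: HJ→P adds P → {H, J, N, P}. Minimal: {J, N}⁺ = {J, N}; {H, N}⁺ = {H, N}; {H, J}⁺ = {H, J, P} — none reach the full schema.
{J, N, P}⁺: JNP→H adds H → {H, J, N, P}. Minimal: {N, P}⁺ = {N, P}; {J, P}⁺ = {J, P}; {J, N}⁺ = {J, N} — none reach the full schema.

{H, J, N}; {J, N, P}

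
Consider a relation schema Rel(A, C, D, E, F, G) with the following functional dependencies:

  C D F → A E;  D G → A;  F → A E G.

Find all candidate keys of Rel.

Attributes C, D, F never appear on any right-hand side, so every candidate key must contain {C, D, F}.
{C, D, F}⁺ = {A, C, D, E, F, G}, which is all of the schema, so {C, D, F} is the only candidate key.

{C, D, F}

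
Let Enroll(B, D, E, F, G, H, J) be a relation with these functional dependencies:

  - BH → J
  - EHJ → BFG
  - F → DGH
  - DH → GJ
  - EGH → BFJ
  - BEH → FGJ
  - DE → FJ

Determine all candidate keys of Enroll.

Attribute E never appears on the right-hand side of any dependency, so E must belong to every candidate key.
{E}⁺ = {E}, which is not all of the schema, so we must add further attributes.
{D, E}⁺: DE→FJ adds F, J; F→DGH adds G, H; EGH→BFJ adds B → {B, D, E, F, G, H, J}. Minimal: {E}⁺ = {E}; {D}⁺ = {D} — none reach the full schema.
{E, F}⁺: F→DGH adds D, G, H; DH→GJ adds J; EGH→BFJ adds B → {B, D, E, F, G, H, J}. Minimal: {F}⁺ = {D, F, G, H, J}; {E}⁺ = {E} — none reach the full schema.
{B, E, H}⁺: BH→J adds J; EHJ→BFG adds F, G; F→DGH adds D → {B, D, E, F, G, H, J}. Minimal: {E, H}⁺ = {E, H}; {B, H}⁺ = {B, H, J}; {B, E}⁺ = {B, E} — none reach the full schema.
{E, G, H}⁺: EGH→BFJ adds B, F, J; F→DGH adds D → {B, D, E, F, G, H, J}. Minimal: {G, H}⁺ = {G, H}; {E, H}⁺ = {E, H}; {E, G}⁺ = {E, G} — none reach the full schema.
{E, H, J}⁺: EHJ→BFG adds B, F, G; F→DGH adds D → {B, D, E, F, G, H, J}. Minimal: {H, J}⁺ = {H, J}; {E, J}⁺ = {E, J}; {E, H}⁺ = {E, H} — none reach the full schema.

DE, EF, BEH, EGH, EHJ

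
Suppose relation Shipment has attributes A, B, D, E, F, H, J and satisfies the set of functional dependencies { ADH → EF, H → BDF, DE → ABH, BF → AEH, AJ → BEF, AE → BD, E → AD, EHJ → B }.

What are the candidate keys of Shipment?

Attribute J never appears on the right-hand side of any dependency, so J must belong to every candidate key.
{J}⁺ = {J}, which is not all of the schema, so we must add further attributes.
{A, J}⁺: AJ→BEF adds B, E, F; AE→BD adds D; DE→ABH adds H → {A, B, D, E, F, H, J}. Minimal: {J}⁺ = {J}; {A}⁺ = {A} — none reach the full schema.
{E, J}⁺: E→AD adds A, D; DE→ABH adds B, H; AJ→BEF adds F → {A, B, D, E, F, H, J}. Minimal: {J}⁺ = {J}; {E}⁺ = {A, B, D, E, F, H} — none reach the full schema.
{H, J}⁺: H→BDF adds B, D, F; BF→AEH adds A, E → {A, B, D, E, F, H, J}. Minimal: {J}⁺ = {J}; {H}⁺ = {A, B, D, E, F, H} — none reach the full schema.
{B, F, J}⁺: BF→AEH adds A, E, H; AE→BD adds D → {A, B, D, E, F, H, J}. Minimal: {F, J}⁺ = {F, J}; {B, J}⁺ = {B, J}; {B, F}⁺ = {A, B, D, E, F, H} — none reach the full schema.
Any other superkey contains one of these as a subset, so there are no further candidate keys.

AJ, EJ, HJ, BFJ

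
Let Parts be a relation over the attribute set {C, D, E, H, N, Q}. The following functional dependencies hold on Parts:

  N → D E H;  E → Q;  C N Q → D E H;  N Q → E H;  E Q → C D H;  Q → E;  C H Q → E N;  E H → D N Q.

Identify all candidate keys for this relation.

{E}⁺: E→Q adds Q; EQ→CDH adds C, D, H; CHQ→EN adds N → {C, D, E, H, N, Q}.
{N}⁺: N→DEH adds D, E, H; E→Q adds Q; EQ→CDH adds C → {C, D, E, H, N, Q}.
{Q}⁺: Q→E adds E; EQ→CDH adds C, D, H; CHQ→EN adds N → {C, D, E, H, N, Q}.

E, N, Q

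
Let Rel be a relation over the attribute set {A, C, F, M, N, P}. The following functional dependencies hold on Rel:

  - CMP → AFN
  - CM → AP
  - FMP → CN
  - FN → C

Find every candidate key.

Attribute M never appears on the right-hand side of any dependency, so M must belong to every candidate key.
{M}⁺ = {M}, which is not all of the schema, so we must add further attributes.
{C, M}⁺: CM→AP adds A, P; CMP→AFN adds F, N → {A, C, F, M, N, P}. Minimal: {M}⁺ = {M}; {C}⁺ = {C} — none reach the full schema.
{F, M, N}⁺: FN→C adds C; CM→AP adds A, P → {A, C, F, M, N, P}. Minimal: {M, N}⁺ = {M, N}; {F, N}⁺ = {C, F, N}; {F, M}⁺ = {F, M} — none reach the full schema.
{F, M, P}⁺: FMP→CN adds C, N; CMP→AFN adds A → {A, C, F, M, N, P}. Minimal: {M, P}⁺ = {M, P}; {F, P}⁺ = {F, P}; {F, M}⁺ = {F, M} — none reach the full schema.
Any other superkey contains one of these as a subset, so there are no further candidate keys.

(C, M), (F, M, N), (F, M, P)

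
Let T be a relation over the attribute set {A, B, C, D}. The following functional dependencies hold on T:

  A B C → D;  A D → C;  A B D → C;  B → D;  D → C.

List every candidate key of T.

{A, B}

Attributes A, B never appear on any right-hand side, so every candidate key must contain {A, B}.
{A, B}⁺ = {A, B, C, D}, which is all of the schema, so {A, B} is the only candidate key.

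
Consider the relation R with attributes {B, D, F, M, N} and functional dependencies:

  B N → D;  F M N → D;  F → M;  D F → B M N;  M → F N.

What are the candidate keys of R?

{F}⁺: F→M adds M; M→FN adds N; FMN→D adds D; DF→BMN adds B → {B, D, F, M, N}.
{M}⁺: M→FN adds F, N; FMN→D adds D; DF→BMN adds B → {B, D, F, M, N}.

{F}; {M}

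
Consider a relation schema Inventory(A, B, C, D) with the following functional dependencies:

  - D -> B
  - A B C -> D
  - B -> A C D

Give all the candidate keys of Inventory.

{B}⁺: B→ACD adds A, C, D → {A, B, C, D}.
{D}⁺: D→B adds B; B→ACD adds A, C → {A, B, C, D}.
Any other superkey contains one of these as a subset, so there are no further candidate keys.

{B}, {D}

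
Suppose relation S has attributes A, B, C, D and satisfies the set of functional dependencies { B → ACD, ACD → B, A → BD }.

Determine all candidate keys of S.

{A}⁺: A→BD adds B, D; B→ACD adds C → {A, B, C, D}.
{B}⁺: B→ACD adds A, C, D → {A, B, C, D}.
Any other superkey contains one of these as a subset, so there are no further candidate keys.

A, B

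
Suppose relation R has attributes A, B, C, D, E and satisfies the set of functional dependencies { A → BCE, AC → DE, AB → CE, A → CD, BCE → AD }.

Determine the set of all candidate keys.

{A}⁺: A→BCE adds B, C, E; AC→DE adds D → {A, B, C, D, E}.
{B, C, E}⁺: BCE→AD adds A, D → {A, B, C, D, E}. Minimal: {C, E}⁺ = {C, E}; {B, E}⁺ = {B, E}; {B, C}⁺ = {B, C} — none reach the full schema.
Any other superkey contains one of these as a subset, so there are no further candidate keys.

(A), (B, C, E)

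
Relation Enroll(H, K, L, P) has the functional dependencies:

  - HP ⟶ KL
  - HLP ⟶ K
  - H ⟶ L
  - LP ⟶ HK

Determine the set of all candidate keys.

{H, P}; {L, P}

Attribute P never appears on the right-hand side of any dependency, so P must belong to every candidate key.
{P}⁺ = {P}, which is not all of the schema, so we must add further attributes.
{H, P}⁺: HP→KL adds K, L → {H, K, L, P}.
{L, P}⁺: LP→HK adds H, K → {H, K, L, P}.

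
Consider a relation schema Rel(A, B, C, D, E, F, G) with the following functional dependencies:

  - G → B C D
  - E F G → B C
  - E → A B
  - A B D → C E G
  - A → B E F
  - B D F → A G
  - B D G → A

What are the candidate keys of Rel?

{G}⁺: G→BCD adds B, C, D; BDG→A adds A; ABD→CEG adds E; A→BEF adds F → {A, B, C, D, E, F, G}.
{A, D}⁺: A→BEF adds B, E, F; BDF→AG adds G; G→BCD adds C → {A, B, C, D, E, F, G}. Minimal: {D}⁺ = {D}; {A}⁺ = {A, B, E, F} — none reach the full schema.
{D, E}⁺: E→AB adds A, B; ABD→CEG adds C, G; A→BEF adds F → {A, B, C, D, E, F, G}. Minimal: {E}⁺ = {A, B, E, F}; {D}⁺ = {D} — none reach the full schema.
{B, D, F}⁺: BDF→AG adds A, G; G→BCD adds C; ABD→CEG adds E → {A, B, C, D, E, F, G}. Minimal: {D, F}⁺ = {D, F}; {B, F}⁺ = {B, F}; {B, D}⁺ = {B, D} — none reach the full schema.
Any other superkey contains one of these as a subset, so there are no further candidate keys.

{G}; {A, D}; {D, E}; {B, D, F}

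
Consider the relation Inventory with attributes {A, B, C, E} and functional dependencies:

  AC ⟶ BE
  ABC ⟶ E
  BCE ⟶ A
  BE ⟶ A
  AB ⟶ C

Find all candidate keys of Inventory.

{A, B}⁺: AB→C adds C; AC→BE adds E → {A, B, C, E}. Minimal: {B}⁺ = {B}; {A}⁺ = {A} — none reach the full schema.
{A, C}⁺: AC→BE adds B, E → {A, B, C, E}. Minimal: {C}⁺ = {C}; {A}⁺ = {A} — none reach the full schema.
{B, E}⁺: BE→A adds A; AB→C adds C → {A, B, C, E}. Minimal: {E}⁺ = {E}; {B}⁺ = {B} — none reach the full schema.
Any other superkey contains one of these as a subset, so there are no further candidate keys.

AB, AC, BE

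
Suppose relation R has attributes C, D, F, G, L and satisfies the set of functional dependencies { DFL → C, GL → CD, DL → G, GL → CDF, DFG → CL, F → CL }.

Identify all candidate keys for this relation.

{D, F}, {D, L}, {F, G}, {G, L}

{D, F}⁺: F→CL adds C, L; DL→G adds G → {C, D, F, G, L}. Minimal: {F}⁺ = {C, F, L}; {D}⁺ = {D} — none reach the full schema.
{D, L}⁺: DL→G adds G; GL→CDF adds C, F → {C, D, F, G, L}. Minimal: {L}⁺ = {L}; {D}⁺ = {D} — none reach the full schema.
{F, G}⁺: F→CL adds C, L; GL→CD adds D → {C, D, F, G, L}. Minimal: {G}⁺ = {G}; {F}⁺ = {C, F, L} — none reach the full schema.
{G, L}⁺: GL→CD adds C, D; GL→CDF adds F → {C, D, F, G, L}. Minimal: {L}⁺ = {L}; {G}⁺ = {G} — none reach the full schema.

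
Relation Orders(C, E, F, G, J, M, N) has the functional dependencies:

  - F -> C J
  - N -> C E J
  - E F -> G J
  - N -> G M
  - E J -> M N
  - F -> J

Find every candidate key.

{E, F}; {F, N}

Attribute F never appears on the right-hand side of any dependency, so F must belong to every candidate key.
{F}⁺ = {C, F, J}, which is not all of the schema, so we must add further attributes.
{E, F}⁺: F→CJ adds C, J; EF→GJ adds G; EJ→MN adds M, N → {C, E, F, G, J, M, N}. Minimal: {F}⁺ = {C, F, J}; {E}⁺ = {E} — none reach the full schema.
{F, N}⁺: F→CJ adds C, J; N→CEJ adds E; EF→GJ adds G; N→GM adds M → {C, E, F, G, J, M, N}. Minimal: {N}⁺ = {C, E, G, J, M, N}; {F}⁺ = {C, F, J} — none reach the full schema.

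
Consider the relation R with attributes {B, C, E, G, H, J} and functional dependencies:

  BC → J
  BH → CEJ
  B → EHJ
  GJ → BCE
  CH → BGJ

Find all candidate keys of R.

{B}⁺: B→EHJ adds E, H, J; BH→CEJ adds C; CH→BGJ adds G → {B, C, E, G, H, J}.
{C, H}⁺: CH→BGJ adds B, G, J; BH→CEJ adds E → {B, C, E, G, H, J}. Minimal: {H}⁺ = {H}; {C}⁺ = {C} — none reach the full schema.
{G, J}⁺: GJ→BCE adds B, C, E; B→EHJ adds H → {B, C, E, G, H, J}. Minimal: {J}⁺ = {J}; {G}⁺ = {G} — none reach the full schema.
Any other superkey contains one of these as a subset, so there are no further candidate keys.

{B}, {C, H}, {G, J}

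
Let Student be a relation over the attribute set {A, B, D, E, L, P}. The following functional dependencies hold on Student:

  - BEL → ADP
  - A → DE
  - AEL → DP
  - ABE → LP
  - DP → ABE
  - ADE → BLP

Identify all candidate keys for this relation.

(A); (D, P); (B, E, L)

{A}⁺: A→DE adds D, E; ADE→BLP adds B, L, P → {A, B, D, E, L, P}.
{D, P}⁺: DP→ABE adds A, B, E; ADE→BLP adds L → {A, B, D, E, L, P}.
{B, E, L}⁺: BEL→ADP adds A, D, P → {A, B, D, E, L, P}.
Any other superkey contains one of these as a subset, so there are no further candidate keys.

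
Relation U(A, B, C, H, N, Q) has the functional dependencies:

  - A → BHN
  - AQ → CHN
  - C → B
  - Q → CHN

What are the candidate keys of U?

{A, Q}⁺: A→BHN adds B, H, N; AQ→CHN adds C → {A, B, C, H, N, Q}. Minimal: {Q}⁺ = {B, C, H, N, Q}; {A}⁺ = {A, B, H, N} — none reach the full schema.
No other minimal superkey exists.

{A, Q}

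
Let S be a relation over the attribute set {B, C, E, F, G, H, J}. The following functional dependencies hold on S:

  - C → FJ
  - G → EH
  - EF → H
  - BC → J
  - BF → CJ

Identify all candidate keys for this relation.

(B, C, G); (B, F, G)

Attributes B, G never appear on any right-hand side, so every candidate key must contain {B, G}.
{B, G}⁺ = {B, E, G, H}, which is not all of the schema, so we must add further attributes.
{B, C, G}⁺: C→FJ adds F, J; G→EH adds E, H → {B, C, E, F, G, H, J}. Minimal: {C, G}⁺ = {C, E, F, G, H, J}; {B, G}⁺ = {B, E, G, H}; {B, C}⁺ = {B, C, F, J} — none reach the full schema.
{B, F, G}⁺: G→EH adds E, H; BF→CJ adds C, J → {B, C, E, F, G, H, J}. Minimal: {F, G}⁺ = {E, F, G, H}; {B, G}⁺ = {B, E, G, H}; {B, F}⁺ = {B, C, F, J} — none reach the full schema.
Any other superkey contains one of these as a subset, so there are no further candidate keys.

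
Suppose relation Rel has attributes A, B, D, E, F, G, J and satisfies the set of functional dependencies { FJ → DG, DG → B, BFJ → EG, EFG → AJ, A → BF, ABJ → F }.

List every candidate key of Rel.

{A, J}⁺: A→BF adds B, F; FJ→DG adds D, G; BFJ→EG adds E → {A, B, D, E, F, G, J}. Minimal: {J}⁺ = {J}; {A}⁺ = {A, B, F} — none reach the full schema.
{F, J}⁺: FJ→DG adds D, G; DG→B adds B; BFJ→EG adds E; EFG→AJ adds A → {A, B, D, E, F, G, J}. Minimal: {J}⁺ = {J}; {F}⁺ = {F} — none reach the full schema.
{A, E, G}⁺: A→BF adds B, F; EFG→AJ adds J; FJ→DG adds D → {A, B, D, E, F, G, J}. Minimal: {E, G}⁺ = {E, G}; {A, G}⁺ = {A, B, F, G}; {A, E}⁺ = {A, B, E, F} — none reach the full schema.
{E, F, G}⁺: EFG→AJ adds A, J; A→BF adds B; FJ→DG adds D → {A, B, D, E, F, G, J}. Minimal: {F, G}⁺ = {F, G}; {E, G}⁺ = {E, G}; {E, F}⁺ = {E, F} — none reach the full schema.
Any other superkey contains one of these as a subset, so there are no further candidate keys.

(A, J); (F, J); (A, E, G); (E, F, G)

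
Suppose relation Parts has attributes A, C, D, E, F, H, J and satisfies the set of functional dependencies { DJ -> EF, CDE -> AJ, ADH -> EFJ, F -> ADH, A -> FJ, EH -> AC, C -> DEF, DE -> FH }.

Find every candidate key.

{A}⁺: A→FJ adds F, J; F→ADH adds D, H; DJ→EF adds E; EH→AC adds C → {A, C, D, E, F, H, J}.
{C}⁺: C→DEF adds D, E, F; DE→FH adds H; CDE→AJ adds A, J → {A, C, D, E, F, H, J}.
{F}⁺: F→ADH adds A, D, H; A→FJ adds J; DJ→EF adds E; EH→AC adds C → {A, C, D, E, F, H, J}.
{D, E}⁺: DE→FH adds F, H; F→ADH adds A; A→FJ adds J; EH→AC adds C → {A, C, D, E, F, H, J}. Minimal: {E}⁺ = {E}; {D}⁺ = {D} — none reach the full schema.
{D, J}⁺: DJ→EF adds E, F; F→ADH adds A, H; EH→AC adds C → {A, C, D, E, F, H, J}. Minimal: {J}⁺ = {J}; {D}⁺ = {D} — none reach the full schema.
{E, H}⁺: EH→AC adds A, C; C→DEF adds D, F; CDE→AJ adds J → {A, C, D, E, F, H, J}. Minimal: {H}⁺ = {H}; {E}⁺ = {E} — none reach the full schema.

{A}; {C}; {F}; {D, E}; {D, J}; {E, H}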